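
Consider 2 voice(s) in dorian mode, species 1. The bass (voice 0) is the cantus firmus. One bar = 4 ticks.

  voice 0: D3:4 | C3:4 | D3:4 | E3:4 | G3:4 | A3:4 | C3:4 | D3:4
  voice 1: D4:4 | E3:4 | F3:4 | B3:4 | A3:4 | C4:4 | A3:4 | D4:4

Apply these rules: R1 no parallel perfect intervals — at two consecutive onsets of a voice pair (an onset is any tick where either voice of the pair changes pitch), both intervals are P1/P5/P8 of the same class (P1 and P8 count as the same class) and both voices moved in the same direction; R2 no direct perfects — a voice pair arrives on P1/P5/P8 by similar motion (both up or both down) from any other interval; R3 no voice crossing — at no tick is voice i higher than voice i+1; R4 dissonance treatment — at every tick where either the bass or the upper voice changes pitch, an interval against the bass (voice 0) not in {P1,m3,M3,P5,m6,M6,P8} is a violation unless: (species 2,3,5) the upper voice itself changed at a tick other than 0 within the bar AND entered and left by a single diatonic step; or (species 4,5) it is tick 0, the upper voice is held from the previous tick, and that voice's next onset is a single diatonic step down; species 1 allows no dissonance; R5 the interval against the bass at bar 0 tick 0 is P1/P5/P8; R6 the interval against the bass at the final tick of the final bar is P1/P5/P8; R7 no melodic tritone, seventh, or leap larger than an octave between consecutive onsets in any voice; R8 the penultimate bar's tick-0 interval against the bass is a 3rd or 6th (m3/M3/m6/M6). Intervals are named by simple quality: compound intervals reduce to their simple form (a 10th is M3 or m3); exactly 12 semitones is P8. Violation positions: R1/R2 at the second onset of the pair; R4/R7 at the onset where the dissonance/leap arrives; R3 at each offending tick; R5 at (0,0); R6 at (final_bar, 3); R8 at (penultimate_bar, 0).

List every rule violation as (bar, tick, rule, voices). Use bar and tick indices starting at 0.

bar 0: v0=D3 v1=D4 downbeat P8
bar 1: v0=C3 v1=E3 downbeat M3
bar 2: v0=D3 v1=F3 downbeat m3
bar 3: v0=E3 v1=B3 downbeat P5
bar 4: v0=G3 v1=A3 downbeat M2
bar 5: v0=A3 v1=C4 downbeat m3
bar 6: v0=C3 v1=A3 downbeat M6
bar 7: v0=D3 v1=D4 downbeat P8
  -> R7 @ bar 1 tick 0 v(1,): D4->E3 leap 10st
  -> R2 @ bar 3 tick 0 v(0, 1): D3/F3 m3 -> E3/B3 P5 similar
  -> R7 @ bar 3 tick 0 v(1,): F3->B3 leap 6st
  -> R4 @ bar 4 tick 0 v(0, 1): G3/A3 M2 untreated
  -> R2 @ bar 7 tick 0 v(0, 1): C3/A3 M6 -> D3/D4 P8 similar

(1, 0, R7, (1,))
(3, 0, R2, (0, 1))
(3, 0, R7, (1,))
(4, 0, R4, (0, 1))
(7, 0, R2, (0, 1))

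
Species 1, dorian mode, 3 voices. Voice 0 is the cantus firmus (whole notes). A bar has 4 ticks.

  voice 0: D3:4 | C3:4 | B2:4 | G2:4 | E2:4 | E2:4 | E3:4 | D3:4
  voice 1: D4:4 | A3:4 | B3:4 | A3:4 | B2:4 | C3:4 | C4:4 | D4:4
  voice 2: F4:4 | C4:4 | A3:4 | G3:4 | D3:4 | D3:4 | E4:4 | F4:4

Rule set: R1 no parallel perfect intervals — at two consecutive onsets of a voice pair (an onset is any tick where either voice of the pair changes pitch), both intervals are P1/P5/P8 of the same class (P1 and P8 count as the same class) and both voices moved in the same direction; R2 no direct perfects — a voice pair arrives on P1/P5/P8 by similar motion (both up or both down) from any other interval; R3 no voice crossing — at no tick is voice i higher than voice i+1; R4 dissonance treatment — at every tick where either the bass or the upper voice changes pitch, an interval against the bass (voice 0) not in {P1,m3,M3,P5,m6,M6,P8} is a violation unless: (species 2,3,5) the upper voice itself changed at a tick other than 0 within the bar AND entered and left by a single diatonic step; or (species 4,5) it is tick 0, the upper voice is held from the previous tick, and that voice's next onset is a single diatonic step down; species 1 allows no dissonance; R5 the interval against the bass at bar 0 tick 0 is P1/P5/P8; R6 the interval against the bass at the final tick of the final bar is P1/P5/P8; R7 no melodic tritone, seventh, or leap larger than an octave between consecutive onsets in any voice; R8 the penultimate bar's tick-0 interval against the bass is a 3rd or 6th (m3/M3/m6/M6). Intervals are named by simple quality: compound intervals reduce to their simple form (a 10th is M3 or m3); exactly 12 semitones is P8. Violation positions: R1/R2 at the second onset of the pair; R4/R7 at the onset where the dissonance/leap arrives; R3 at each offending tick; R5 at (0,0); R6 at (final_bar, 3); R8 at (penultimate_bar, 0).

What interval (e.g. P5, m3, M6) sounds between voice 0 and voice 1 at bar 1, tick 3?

M6

voice 0=C3 voice 1=A3 -> M6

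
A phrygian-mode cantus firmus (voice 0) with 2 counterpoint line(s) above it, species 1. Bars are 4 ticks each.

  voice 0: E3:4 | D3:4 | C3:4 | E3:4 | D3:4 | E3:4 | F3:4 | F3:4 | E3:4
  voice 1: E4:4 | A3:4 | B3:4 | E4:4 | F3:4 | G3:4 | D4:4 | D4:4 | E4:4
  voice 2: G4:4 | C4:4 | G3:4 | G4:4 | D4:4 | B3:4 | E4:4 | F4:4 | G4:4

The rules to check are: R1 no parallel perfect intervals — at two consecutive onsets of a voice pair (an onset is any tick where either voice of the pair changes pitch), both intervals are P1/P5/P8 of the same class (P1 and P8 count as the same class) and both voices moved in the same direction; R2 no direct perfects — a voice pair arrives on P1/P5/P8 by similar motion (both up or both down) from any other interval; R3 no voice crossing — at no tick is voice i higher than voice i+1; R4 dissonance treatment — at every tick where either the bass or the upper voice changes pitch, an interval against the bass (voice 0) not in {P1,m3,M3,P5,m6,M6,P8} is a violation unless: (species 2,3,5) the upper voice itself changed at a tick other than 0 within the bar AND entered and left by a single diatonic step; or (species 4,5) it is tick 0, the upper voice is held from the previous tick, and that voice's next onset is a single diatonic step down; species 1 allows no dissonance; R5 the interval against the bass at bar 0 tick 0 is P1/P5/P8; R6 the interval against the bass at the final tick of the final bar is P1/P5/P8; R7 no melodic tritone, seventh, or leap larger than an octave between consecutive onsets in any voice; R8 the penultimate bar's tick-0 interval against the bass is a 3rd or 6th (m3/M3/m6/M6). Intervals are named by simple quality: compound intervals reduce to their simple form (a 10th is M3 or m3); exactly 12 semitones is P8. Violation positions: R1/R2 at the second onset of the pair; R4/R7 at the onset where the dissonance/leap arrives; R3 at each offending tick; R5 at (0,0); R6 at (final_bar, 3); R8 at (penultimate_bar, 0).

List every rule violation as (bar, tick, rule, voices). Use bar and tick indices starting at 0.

bar 0: v0=E3 v1=E4 v2=G4 downbeat m3
bar 1: v0=D3 v1=A3 v2=C4 downbeat m7
bar 2: v0=C3 v1=B3 v2=G3 downbeat P5
bar 3: v0=E3 v1=E4 v2=G4 downbeat m3
bar 4: v0=D3 v1=F3 v2=D4 downbeat P8
bar 5: v0=E3 v1=G3 v2=B3 downbeat P5
bar 6: v0=F3 v1=D4 v2=E4 downbeat M7
bar 7: v0=F3 v1=D4 v2=F4 downbeat P8
bar 8: v0=E3 v1=E4 v2=G4 downbeat m3
  -> R5 @ bar 0 tick 0 v(0, 2): opens on m3
  -> R2 @ bar 1 tick 0 v(0, 1): E3/E4 P8 -> D3/A3 P5 similar
  -> R4 @ bar 1 tick 0 v(0, 2): D3/C4 m7 untreated
  -> R2 @ bar 2 tick 0 v(0, 2): D3/C4 m7 -> C3/G3 P5 similar
  -> R3 @ bar 2 tick 0 v(1, 2): B3 above G3
  -> R4 @ bar 2 tick 0 v(0, 1): C3/B3 M7 untreated
  -> R3 @ bar 2 tick 1 v(1, 2): B3 above G3
  -> R3 @ bar 2 tick 2 v(1, 2): B3 above G3
  -> R3 @ bar 2 tick 3 v(1, 2): B3 above G3
  -> R2 @ bar 3 tick 0 v(0, 1): C3/B3 M7 -> E3/E4 P8 similar
  -> R2 @ bar 4 tick 0 v(0, 2): E3/G4 m3 -> D3/D4 P8 similar
  -> R7 @ bar 4 tick 0 v(1,): E4->F3 leap 11st
  -> R4 @ bar 6 tick 0 v(0, 2): F3/E4 M7 untreated
  -> R8 @ bar 7 tick 0 v(0, 2): penult P8 not 3rd/6th
  -> R6 @ bar 8 tick 3 v(0, 2): closes on m3

(0, 0, R5, (0, 2))
(1, 0, R2, (0, 1))
(1, 0, R4, (0, 2))
(2, 0, R2, (0, 2))
(2, 0, R3, (1, 2))
(2, 0, R4, (0, 1))
(2, 1, R3, (1, 2))
(2, 2, R3, (1, 2))
(2, 3, R3, (1, 2))
(3, 0, R2, (0, 1))
(4, 0, R2, (0, 2))
(4, 0, R7, (1,))
(6, 0, R4, (0, 2))
(7, 0, R8, (0, 2))
(8, 3, R6, (0, 2))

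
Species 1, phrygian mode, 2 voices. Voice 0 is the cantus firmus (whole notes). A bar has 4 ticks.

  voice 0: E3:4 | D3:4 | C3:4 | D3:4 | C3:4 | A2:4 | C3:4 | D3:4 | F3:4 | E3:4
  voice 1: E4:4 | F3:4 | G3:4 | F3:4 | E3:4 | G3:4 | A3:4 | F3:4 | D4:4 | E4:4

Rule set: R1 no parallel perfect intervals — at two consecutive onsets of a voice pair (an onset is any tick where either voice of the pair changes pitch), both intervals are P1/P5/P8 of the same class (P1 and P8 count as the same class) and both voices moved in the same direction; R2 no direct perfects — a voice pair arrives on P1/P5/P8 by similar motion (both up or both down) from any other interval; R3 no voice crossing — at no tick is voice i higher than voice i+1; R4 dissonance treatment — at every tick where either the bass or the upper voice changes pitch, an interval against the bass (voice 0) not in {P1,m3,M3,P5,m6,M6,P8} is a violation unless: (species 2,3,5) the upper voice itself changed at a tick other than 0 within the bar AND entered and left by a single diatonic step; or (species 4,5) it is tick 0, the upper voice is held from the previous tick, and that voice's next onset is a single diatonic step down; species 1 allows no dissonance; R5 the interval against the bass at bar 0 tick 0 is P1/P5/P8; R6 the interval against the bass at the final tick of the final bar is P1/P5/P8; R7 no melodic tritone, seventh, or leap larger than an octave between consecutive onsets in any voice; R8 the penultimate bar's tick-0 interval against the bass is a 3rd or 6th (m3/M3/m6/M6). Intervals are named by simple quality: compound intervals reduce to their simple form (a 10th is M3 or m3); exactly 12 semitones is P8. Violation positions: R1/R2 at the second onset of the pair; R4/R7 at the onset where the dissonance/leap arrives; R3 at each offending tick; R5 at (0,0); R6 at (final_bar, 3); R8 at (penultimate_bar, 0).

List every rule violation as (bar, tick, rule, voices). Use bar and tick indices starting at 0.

bar 0: v0=E3 v1=E4 downbeat P8
bar 1: v0=D3 v1=F3 downbeat m3
bar 2: v0=C3 v1=G3 downbeat P5
bar 3: v0=D3 v1=F3 downbeat m3
bar 4: v0=C3 v1=E3 downbeat M3
bar 5: v0=A2 v1=G3 downbeat m7
bar 6: v0=C3 v1=A3 downbeat M6
bar 7: v0=D3 v1=F3 downbeat m3
bar 8: v0=F3 v1=D4 downbeat M6
bar 9: v0=E3 v1=E4 downbeat P8
  -> R7 @ bar 1 tick 0 v(1,): E4->F3 leap 11st
  -> R4 @ bar 5 tick 0 v(0, 1): A2/G3 m7 untreated

(1, 0, R7, (1,))
(5, 0, R4, (0, 1))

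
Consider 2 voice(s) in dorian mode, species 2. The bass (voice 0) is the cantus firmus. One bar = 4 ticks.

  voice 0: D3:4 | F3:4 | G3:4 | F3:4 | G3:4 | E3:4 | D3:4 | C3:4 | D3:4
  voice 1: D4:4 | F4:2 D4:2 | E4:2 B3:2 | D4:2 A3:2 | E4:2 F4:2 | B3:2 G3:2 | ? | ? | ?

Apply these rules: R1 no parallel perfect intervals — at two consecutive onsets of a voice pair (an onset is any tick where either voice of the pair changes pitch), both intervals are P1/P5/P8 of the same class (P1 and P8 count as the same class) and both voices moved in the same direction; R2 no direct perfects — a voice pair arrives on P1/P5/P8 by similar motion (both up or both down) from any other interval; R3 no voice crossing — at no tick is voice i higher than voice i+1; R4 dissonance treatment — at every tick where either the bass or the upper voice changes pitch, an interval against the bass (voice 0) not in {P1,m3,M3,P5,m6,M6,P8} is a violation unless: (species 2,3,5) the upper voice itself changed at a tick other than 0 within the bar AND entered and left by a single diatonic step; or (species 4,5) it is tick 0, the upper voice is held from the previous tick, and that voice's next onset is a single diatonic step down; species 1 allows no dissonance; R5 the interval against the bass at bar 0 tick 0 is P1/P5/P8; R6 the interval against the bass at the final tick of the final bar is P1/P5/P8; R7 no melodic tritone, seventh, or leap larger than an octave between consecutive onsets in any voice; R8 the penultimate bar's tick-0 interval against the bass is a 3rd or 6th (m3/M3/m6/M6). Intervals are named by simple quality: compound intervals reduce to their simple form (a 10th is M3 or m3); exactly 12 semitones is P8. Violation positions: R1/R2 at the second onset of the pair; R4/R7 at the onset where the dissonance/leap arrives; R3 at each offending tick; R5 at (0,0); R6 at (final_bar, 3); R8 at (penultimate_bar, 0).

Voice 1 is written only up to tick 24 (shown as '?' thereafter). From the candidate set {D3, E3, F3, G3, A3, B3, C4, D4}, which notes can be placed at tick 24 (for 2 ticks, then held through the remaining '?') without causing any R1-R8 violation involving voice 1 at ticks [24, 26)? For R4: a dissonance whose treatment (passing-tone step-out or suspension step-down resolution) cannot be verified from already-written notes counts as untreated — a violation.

{A3, B3, D4, F3}

D3: violates R2
E3: violates R4
F3: legal
G3: violates R4
A3: legal
B3: legal
C4: violates R4
D4: legal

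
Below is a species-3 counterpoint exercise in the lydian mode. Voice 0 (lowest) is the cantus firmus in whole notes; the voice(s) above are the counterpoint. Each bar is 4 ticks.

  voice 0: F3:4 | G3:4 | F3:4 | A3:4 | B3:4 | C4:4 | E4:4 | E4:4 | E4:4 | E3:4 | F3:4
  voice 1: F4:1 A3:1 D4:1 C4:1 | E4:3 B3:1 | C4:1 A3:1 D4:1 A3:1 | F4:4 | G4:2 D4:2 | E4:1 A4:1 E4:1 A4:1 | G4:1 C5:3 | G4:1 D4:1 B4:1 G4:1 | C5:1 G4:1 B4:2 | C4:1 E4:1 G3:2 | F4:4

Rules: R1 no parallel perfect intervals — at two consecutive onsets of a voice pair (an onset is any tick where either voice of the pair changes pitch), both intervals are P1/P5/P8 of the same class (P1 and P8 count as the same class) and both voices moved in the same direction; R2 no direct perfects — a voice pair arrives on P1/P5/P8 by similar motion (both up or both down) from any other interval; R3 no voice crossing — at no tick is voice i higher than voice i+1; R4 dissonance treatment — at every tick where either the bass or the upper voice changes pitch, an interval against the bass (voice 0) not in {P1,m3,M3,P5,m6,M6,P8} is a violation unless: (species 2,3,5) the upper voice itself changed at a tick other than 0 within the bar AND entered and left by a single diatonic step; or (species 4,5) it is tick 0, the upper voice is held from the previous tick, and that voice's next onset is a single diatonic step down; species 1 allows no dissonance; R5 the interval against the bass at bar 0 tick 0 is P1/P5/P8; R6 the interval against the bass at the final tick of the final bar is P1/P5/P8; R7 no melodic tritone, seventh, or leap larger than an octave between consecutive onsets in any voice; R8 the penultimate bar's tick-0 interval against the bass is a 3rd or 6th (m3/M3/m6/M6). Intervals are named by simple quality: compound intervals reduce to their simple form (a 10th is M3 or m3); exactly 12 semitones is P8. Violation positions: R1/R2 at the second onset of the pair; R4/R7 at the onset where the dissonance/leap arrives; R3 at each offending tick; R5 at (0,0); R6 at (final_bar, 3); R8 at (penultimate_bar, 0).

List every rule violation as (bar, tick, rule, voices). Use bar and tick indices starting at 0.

bar 0: v0=F3 v1=F4 downbeat P8
bar 1: v0=G3 v1=E4 downbeat M6
bar 2: v0=F3 v1=C4 downbeat P5
bar 3: v0=A3 v1=F4 downbeat m6
bar 4: v0=B3 v1=G4 downbeat m6
bar 5: v0=C4 v1=E4 downbeat M3
bar 6: v0=E4 v1=G4 downbeat m3
bar 7: v0=E4 v1=G4 downbeat m3
bar 8: v0=E4 v1=C5 downbeat m6
bar 9: v0=E3 v1=C4 downbeat m6
bar 10: v0=F3 v1=F4 downbeat P8
  -> R3 @ bar 7 tick 1 v(0, 1): E4 above D4
  -> R4 @ bar 7 tick 1 v(0, 1): E4/D4 M2 untreated
  -> R7 @ bar 9 tick 0 v(1,): B4->C4 leap 11st
  -> R2 @ bar 10 tick 0 v(0, 1): E3/G3 m3 -> F3/F4 P8 similar
  -> R7 @ bar 10 tick 0 v(1,): G3->F4 leap 10st

(7, 1, R3, (0, 1))
(7, 1, R4, (0, 1))
(9, 0, R7, (1,))
(10, 0, R2, (0, 1))
(10, 0, R7, (1,))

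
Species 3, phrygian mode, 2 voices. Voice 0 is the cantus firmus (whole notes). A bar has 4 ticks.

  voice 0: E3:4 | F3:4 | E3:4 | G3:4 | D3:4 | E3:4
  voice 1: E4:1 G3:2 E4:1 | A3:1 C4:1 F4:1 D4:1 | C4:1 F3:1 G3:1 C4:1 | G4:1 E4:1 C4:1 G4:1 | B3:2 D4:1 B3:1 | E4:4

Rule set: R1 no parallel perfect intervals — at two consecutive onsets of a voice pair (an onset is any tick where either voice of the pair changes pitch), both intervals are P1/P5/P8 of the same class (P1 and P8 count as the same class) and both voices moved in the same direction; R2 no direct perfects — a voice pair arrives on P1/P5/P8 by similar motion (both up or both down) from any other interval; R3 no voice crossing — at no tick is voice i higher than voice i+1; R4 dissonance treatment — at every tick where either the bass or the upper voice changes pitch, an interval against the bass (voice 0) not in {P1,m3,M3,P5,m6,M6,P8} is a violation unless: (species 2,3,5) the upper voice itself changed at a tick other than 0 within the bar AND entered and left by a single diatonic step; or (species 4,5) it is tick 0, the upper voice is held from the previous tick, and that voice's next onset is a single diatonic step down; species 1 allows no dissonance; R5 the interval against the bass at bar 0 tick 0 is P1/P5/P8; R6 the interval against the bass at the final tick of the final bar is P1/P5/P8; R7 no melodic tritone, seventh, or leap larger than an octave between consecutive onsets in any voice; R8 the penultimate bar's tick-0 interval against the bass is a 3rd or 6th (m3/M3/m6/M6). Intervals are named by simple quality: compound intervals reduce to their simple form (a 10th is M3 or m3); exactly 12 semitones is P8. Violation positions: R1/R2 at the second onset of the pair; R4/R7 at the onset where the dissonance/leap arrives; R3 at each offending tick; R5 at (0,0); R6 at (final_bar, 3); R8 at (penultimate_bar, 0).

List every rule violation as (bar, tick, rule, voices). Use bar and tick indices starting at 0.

(2, 1, R4, (0, 1))
(3, 0, R2, (0, 1))
(3, 2, R4, (0, 1))
(5, 0, R2, (0, 1))

bar 0: v0=E3 v1=E4 downbeat P8
bar 1: v0=F3 v1=A3 downbeat M3
bar 2: v0=E3 v1=C4 downbeat m6
bar 3: v0=G3 v1=G4 downbeat P8
bar 4: v0=D3 v1=B3 downbeat M6
bar 5: v0=E3 v1=E4 downbeat P8
  -> R4 @ bar 2 tick 1 v(0, 1): E3/F3 m2 untreated
  -> R2 @ bar 3 tick 0 v(0, 1): E3/C4 m6 -> G3/G4 P8 similar
  -> R4 @ bar 3 tick 2 v(0, 1): G3/C4 P4 untreated
  -> R2 @ bar 5 tick 0 v(0, 1): D3/B3 M6 -> E3/E4 P8 similar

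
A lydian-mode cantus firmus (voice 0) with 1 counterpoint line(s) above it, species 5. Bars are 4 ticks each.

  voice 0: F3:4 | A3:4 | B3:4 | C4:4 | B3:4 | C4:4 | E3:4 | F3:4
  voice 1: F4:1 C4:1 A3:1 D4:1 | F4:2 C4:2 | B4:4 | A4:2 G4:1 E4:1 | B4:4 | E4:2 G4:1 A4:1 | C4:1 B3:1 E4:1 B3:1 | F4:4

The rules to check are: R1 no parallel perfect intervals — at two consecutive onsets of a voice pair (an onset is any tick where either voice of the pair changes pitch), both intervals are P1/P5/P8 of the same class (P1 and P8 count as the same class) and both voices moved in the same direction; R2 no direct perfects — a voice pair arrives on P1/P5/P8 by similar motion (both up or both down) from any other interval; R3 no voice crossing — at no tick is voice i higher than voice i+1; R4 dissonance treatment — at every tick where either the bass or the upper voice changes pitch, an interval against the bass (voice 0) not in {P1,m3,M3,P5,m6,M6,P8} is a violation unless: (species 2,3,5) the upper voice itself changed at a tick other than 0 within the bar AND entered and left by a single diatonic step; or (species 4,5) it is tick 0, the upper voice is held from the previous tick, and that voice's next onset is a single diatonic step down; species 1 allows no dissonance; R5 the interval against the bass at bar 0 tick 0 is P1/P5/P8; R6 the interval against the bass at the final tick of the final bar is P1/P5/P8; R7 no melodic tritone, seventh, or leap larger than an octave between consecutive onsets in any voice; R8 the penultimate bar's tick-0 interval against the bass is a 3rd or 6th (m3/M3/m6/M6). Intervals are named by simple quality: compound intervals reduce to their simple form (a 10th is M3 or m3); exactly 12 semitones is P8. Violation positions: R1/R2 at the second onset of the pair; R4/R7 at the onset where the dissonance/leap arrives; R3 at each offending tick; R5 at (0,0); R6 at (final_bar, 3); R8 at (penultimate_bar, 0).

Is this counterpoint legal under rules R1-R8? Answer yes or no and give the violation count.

No (4 violations)

bar 0: v0=F3 v1=F4 (P8)
bar 1: v0=A3 v1=F4 (m6)
bar 2: v0=B3 v1=B4 (P8)
bar 3: v0=C4 v1=A4 (M6)
bar 4: v0=B3 v1=B4 (P8)
bar 5: v0=C4 v1=E4 (M3)
bar 6: v0=E3 v1=C4 (m6)
bar 7: v0=F3 v1=F4 (P8)
  R2 @ bar2.0: A3/C4 m3 -> B3/B4 P8 similar
  R7 @ bar2.0: C4->B4 leap 11st
  R2 @ bar7.0: E3/B3 P5 -> F3/F4 P8 similar
  R7 @ bar7.0: B3->F4 leap 6st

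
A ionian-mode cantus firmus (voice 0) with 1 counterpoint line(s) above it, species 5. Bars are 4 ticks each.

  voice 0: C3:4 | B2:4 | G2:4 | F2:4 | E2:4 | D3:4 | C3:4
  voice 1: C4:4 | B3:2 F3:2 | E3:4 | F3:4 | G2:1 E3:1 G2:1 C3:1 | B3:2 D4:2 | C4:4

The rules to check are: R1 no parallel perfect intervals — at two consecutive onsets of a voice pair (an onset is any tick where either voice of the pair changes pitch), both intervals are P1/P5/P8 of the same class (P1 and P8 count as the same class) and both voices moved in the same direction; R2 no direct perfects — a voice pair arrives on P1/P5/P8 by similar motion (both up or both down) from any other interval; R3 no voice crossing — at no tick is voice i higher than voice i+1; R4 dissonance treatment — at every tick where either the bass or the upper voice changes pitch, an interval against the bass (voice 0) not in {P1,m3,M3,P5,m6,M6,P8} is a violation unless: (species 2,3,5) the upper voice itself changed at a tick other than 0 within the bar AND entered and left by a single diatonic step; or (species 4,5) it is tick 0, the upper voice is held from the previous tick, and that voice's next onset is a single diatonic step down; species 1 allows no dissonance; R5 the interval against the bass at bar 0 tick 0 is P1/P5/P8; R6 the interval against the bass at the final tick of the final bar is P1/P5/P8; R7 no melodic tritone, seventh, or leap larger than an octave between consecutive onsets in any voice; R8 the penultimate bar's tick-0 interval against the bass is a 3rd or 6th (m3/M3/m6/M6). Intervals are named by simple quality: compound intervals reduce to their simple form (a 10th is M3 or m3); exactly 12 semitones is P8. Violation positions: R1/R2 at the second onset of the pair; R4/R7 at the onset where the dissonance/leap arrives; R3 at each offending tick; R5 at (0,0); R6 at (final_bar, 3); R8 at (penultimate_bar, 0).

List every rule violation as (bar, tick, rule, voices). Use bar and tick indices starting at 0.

(1, 0, R1, (0, 1))
(1, 2, R4, (0, 1))
(1, 2, R7, (1,))
(4, 0, R7, (1,))
(5, 0, R7, (0,))
(5, 0, R7, (1,))
(6, 0, R1, (0, 1))

bar 0: v0=C3 v1=C4 downbeat P8
bar 1: v0=B2 v1=B3 downbeat P8
bar 2: v0=G2 v1=E3 downbeat M6
bar 3: v0=F2 v1=F3 downbeat P8
bar 4: v0=E2 v1=G2 downbeat m3
bar 5: v0=D3 v1=B3 downbeat M6
bar 6: v0=C3 v1=C4 downbeat P8
  -> R1 @ bar 1 tick 0 v(0, 1): C3/C4 P8 -> B2/B3 P8 similar
  -> R4 @ bar 1 tick 2 v(0, 1): B2/F3 TT untreated
  -> R7 @ bar 1 tick 2 v(1,): B3->F3 leap 6st
  -> R7 @ bar 4 tick 0 v(1,): F3->G2 leap 10st
  -> R7 @ bar 5 tick 0 v(0,): E2->D3 leap 10st
  -> R7 @ bar 5 tick 0 v(1,): C3->B3 leap 11st
  -> R1 @ bar 6 tick 0 v(0, 1): D3/D4 P8 -> C3/C4 P8 similar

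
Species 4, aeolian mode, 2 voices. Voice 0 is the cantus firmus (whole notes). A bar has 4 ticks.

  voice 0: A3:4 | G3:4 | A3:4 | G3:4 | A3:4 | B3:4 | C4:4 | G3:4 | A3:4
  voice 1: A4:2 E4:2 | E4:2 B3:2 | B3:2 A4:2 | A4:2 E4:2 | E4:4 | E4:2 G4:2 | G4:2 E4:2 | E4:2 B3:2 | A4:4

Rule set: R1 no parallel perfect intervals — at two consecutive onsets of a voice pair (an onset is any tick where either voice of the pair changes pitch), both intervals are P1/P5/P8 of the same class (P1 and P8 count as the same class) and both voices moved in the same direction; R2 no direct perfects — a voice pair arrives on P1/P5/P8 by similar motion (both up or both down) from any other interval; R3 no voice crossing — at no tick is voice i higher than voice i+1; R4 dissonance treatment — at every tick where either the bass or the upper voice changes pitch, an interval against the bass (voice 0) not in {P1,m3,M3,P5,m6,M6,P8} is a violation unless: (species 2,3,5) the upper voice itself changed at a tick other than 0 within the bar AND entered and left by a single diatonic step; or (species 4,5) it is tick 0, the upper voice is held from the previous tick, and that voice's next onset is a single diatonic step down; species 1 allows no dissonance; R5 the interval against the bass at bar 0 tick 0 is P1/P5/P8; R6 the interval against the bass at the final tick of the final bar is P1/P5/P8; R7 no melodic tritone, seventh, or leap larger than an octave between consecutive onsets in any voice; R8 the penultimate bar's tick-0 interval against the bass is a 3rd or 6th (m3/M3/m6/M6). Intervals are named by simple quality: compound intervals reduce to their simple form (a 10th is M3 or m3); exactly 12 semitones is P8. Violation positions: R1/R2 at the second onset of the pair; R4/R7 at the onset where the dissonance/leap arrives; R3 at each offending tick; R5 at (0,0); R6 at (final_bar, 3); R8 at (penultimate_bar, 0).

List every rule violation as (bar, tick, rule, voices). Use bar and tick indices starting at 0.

bar 0: v0=A3 v1=A4 downbeat P8
bar 1: v0=G3 v1=E4 downbeat M6
bar 2: v0=A3 v1=B3 downbeat M2
bar 3: v0=G3 v1=A4 downbeat M2
bar 4: v0=A3 v1=E4 downbeat P5
bar 5: v0=B3 v1=E4 downbeat P4
bar 6: v0=C4 v1=G4 downbeat P5
bar 7: v0=G3 v1=E4 downbeat M6
bar 8: v0=A3 v1=A4 downbeat P8
  -> R4 @ bar 2 tick 0 v(0, 1): A3/B3 M2 untreated
  -> R7 @ bar 2 tick 2 v(1,): B3->A4 leap 10st
  -> R4 @ bar 3 tick 0 v(0, 1): G3/A4 M2 untreated
  -> R4 @ bar 5 tick 0 v(0, 1): B3/E4 P4 untreated
  -> R2 @ bar 8 tick 0 v(0, 1): G3/B3 M3 -> A3/A4 P8 similar
  -> R7 @ bar 8 tick 0 v(1,): B3->A4 leap 10st

(2, 0, R4, (0, 1))
(2, 2, R7, (1,))
(3, 0, R4, (0, 1))
(5, 0, R4, (0, 1))
(8, 0, R2, (0, 1))
(8, 0, R7, (1,))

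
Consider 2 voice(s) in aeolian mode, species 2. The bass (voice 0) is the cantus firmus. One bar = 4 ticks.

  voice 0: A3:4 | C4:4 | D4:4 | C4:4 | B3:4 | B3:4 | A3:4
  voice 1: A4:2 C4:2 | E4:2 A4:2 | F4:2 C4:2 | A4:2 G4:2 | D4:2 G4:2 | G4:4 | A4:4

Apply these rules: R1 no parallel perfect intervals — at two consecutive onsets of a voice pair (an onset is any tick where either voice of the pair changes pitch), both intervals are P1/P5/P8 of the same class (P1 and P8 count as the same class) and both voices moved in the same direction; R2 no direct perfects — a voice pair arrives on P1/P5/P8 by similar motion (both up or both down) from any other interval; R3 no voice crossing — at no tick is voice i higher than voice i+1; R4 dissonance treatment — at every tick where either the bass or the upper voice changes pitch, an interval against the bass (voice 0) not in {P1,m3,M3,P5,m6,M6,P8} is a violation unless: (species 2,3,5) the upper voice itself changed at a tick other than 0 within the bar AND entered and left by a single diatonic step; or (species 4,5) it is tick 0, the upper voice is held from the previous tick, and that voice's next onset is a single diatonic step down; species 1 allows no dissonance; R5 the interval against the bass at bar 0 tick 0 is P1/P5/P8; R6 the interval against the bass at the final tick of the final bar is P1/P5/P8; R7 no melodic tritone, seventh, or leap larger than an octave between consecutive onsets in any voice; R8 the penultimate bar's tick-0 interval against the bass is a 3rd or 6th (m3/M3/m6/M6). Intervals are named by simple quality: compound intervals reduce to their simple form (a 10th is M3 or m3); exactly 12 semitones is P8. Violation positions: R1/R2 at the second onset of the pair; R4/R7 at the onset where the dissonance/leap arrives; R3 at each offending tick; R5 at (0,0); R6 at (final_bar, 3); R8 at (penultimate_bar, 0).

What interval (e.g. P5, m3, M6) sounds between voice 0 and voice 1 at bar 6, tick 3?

P8

voice 0=A3 voice 1=A4 -> P8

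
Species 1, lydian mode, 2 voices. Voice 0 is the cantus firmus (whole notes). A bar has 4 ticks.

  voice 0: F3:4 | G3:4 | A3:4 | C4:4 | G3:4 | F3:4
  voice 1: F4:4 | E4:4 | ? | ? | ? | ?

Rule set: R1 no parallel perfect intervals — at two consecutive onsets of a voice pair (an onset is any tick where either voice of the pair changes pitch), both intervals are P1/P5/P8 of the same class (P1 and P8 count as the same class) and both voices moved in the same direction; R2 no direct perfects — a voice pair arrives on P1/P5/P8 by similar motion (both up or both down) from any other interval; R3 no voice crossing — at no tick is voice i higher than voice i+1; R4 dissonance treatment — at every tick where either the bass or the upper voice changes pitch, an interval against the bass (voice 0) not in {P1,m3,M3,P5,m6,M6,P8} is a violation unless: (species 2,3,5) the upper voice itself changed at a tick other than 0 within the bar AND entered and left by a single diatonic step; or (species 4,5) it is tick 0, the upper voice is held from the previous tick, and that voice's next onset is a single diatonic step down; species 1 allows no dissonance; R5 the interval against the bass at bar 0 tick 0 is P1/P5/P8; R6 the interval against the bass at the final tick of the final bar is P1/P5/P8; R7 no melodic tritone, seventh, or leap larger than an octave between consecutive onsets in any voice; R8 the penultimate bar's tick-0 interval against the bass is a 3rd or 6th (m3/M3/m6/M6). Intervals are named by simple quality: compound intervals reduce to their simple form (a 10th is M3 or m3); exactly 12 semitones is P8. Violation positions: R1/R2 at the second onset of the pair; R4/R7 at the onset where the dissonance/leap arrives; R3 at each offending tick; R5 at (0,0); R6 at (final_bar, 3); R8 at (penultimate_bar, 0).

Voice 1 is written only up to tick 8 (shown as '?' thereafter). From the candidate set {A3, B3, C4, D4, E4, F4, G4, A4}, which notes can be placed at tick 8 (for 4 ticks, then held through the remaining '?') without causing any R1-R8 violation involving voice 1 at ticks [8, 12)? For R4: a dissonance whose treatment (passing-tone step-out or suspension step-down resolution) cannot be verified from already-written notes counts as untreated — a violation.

A3: legal
B3: violates R4
C4: legal
D4: violates R4
E4: legal
F4: legal
G4: violates R4
A4: violates R2

{A3, C4, E4, F4}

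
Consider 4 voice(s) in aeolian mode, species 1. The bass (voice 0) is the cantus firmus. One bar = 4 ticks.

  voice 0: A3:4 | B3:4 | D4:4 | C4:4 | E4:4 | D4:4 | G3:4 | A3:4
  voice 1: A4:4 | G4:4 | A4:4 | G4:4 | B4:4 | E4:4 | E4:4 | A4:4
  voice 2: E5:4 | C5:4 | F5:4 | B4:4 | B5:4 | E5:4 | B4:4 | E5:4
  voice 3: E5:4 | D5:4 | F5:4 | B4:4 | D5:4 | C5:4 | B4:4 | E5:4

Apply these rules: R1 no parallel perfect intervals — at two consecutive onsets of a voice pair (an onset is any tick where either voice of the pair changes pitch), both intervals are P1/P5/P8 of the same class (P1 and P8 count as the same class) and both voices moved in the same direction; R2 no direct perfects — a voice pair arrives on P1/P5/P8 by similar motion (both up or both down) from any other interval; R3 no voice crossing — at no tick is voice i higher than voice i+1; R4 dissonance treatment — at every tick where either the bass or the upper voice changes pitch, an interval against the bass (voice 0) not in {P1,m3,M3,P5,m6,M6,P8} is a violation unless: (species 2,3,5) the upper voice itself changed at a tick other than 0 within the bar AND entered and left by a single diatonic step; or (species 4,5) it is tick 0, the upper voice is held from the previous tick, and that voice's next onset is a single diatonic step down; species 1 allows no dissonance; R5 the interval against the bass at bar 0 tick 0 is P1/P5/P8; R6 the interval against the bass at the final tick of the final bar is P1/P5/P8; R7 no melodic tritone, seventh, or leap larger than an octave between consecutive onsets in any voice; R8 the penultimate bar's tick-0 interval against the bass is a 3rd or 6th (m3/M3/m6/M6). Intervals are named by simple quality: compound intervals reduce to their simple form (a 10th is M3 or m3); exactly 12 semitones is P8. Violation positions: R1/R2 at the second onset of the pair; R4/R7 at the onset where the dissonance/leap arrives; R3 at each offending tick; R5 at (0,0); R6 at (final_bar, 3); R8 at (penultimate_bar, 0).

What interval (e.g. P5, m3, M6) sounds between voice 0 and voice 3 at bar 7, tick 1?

voice 0=A3 voice 3=E5 -> P5

P5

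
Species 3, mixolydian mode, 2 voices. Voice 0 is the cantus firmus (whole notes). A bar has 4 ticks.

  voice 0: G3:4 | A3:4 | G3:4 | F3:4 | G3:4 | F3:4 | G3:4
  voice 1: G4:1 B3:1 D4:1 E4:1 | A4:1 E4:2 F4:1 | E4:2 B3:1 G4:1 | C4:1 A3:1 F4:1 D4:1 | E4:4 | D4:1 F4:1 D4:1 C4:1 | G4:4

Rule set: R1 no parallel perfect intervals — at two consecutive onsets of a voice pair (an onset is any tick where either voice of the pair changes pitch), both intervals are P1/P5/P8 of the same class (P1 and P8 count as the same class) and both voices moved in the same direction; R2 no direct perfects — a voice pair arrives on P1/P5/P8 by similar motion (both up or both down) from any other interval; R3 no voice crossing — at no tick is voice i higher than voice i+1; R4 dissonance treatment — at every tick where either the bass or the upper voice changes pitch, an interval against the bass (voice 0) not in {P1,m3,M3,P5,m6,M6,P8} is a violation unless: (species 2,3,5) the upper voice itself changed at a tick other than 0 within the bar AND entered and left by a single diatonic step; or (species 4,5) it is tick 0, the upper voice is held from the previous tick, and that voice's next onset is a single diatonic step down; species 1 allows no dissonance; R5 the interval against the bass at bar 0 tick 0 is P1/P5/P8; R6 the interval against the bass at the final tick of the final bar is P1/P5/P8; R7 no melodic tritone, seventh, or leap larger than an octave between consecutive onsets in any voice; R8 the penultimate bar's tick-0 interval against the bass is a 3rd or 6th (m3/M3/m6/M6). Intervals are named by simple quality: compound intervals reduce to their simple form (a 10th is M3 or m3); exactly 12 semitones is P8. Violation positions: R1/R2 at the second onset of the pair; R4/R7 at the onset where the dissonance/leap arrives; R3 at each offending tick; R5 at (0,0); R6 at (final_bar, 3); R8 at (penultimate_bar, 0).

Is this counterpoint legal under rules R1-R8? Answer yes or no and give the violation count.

bar 0: v0=G3 v1=G4 (P8)
bar 1: v0=A3 v1=A4 (P8)
bar 2: v0=G3 v1=E4 (M6)
bar 3: v0=F3 v1=C4 (P5)
bar 4: v0=G3 v1=E4 (M6)
bar 5: v0=F3 v1=D4 (M6)
bar 6: v0=G3 v1=G4 (P8)
  R2 @ bar1.0: G3/E4 M6 -> A3/A4 P8 similar
  R2 @ bar3.0: G3/G4 P8 -> F3/C4 P5 similar
  R2 @ bar6.0: F3/C4 P5 -> G3/G4 P8 similar

No (3 violations)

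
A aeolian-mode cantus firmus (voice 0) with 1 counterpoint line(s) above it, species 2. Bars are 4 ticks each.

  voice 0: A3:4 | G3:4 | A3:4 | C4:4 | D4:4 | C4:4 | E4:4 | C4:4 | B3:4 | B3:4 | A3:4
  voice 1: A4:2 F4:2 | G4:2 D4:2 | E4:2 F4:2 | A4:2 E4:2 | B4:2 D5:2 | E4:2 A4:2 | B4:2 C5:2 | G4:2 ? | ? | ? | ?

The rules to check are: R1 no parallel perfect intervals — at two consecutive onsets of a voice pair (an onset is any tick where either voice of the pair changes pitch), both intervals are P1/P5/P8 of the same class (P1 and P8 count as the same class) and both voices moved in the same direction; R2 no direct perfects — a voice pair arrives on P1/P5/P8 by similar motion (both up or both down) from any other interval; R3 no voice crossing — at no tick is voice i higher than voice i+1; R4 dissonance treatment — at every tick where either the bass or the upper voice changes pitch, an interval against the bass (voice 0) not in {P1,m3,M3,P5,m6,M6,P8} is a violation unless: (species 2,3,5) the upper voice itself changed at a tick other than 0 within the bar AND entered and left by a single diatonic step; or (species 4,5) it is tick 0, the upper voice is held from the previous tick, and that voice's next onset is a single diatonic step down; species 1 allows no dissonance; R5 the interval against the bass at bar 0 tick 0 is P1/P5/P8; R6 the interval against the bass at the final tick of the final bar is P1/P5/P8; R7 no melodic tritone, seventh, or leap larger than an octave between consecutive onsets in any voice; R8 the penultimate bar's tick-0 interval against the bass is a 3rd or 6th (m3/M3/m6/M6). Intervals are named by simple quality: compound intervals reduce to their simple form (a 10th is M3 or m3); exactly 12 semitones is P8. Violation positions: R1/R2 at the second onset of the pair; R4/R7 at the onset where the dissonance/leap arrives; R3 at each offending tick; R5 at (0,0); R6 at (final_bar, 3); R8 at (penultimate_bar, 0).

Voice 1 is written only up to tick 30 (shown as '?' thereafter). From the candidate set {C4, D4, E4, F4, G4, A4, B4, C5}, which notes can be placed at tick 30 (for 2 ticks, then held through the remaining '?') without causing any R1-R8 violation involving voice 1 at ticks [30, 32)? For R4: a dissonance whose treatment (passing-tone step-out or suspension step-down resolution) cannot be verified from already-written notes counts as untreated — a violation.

C4: legal
D4: violates R4
E4: legal
F4: violates R4
G4: legal
A4: legal
B4: violates R4
C5: legal

{A4, C4, C5, E4, G4}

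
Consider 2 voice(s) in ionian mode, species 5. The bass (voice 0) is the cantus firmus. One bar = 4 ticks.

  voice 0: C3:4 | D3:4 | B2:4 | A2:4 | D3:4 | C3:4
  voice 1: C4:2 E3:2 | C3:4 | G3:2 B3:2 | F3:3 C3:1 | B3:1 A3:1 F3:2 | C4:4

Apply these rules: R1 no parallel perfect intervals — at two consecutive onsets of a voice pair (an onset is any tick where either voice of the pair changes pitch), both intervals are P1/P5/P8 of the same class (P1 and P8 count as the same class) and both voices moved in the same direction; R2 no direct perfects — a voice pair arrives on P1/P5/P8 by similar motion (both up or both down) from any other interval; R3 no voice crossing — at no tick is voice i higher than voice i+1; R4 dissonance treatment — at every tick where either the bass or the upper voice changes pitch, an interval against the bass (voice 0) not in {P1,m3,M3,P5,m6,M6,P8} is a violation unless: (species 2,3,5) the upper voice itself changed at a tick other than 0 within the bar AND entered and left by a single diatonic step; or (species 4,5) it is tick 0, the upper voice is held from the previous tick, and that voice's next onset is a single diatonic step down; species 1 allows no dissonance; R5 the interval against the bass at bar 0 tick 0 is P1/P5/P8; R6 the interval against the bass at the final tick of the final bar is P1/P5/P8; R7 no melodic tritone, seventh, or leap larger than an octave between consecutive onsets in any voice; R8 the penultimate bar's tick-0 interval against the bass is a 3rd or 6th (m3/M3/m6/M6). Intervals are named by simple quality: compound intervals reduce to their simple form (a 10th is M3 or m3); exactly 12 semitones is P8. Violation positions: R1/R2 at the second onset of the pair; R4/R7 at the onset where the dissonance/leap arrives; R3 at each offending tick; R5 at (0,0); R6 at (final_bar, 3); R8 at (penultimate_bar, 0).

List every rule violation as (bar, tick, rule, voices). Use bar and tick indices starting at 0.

bar 0: v0=C3 v1=C4 downbeat P8
bar 1: v0=D3 v1=C3 downbeat M2
bar 2: v0=B2 v1=G3 downbeat m6
bar 3: v0=A2 v1=F3 downbeat m6
bar 4: v0=D3 v1=B3 downbeat M6
bar 5: v0=C3 v1=C4 downbeat P8
  -> R3 @ bar 1 tick 0 v(0, 1): D3 above C3
  -> R4 @ bar 1 tick 0 v(0, 1): D3/C3 M2 untreated
  -> R3 @ bar 1 tick 1 v(0, 1): D3 above C3
  -> R3 @ bar 1 tick 2 v(0, 1): D3 above C3
  -> R3 @ bar 1 tick 3 v(0, 1): D3 above C3
  -> R7 @ bar 3 tick 0 v(1,): B3->F3 leap 6st
  -> R7 @ bar 4 tick 0 v(1,): C3->B3 leap 11st

(1, 0, R3, (0, 1))
(1, 0, R4, (0, 1))
(1, 1, R3, (0, 1))
(1, 2, R3, (0, 1))
(1, 3, R3, (0, 1))
(3, 0, R7, (1,))
(4, 0, R7, (1,))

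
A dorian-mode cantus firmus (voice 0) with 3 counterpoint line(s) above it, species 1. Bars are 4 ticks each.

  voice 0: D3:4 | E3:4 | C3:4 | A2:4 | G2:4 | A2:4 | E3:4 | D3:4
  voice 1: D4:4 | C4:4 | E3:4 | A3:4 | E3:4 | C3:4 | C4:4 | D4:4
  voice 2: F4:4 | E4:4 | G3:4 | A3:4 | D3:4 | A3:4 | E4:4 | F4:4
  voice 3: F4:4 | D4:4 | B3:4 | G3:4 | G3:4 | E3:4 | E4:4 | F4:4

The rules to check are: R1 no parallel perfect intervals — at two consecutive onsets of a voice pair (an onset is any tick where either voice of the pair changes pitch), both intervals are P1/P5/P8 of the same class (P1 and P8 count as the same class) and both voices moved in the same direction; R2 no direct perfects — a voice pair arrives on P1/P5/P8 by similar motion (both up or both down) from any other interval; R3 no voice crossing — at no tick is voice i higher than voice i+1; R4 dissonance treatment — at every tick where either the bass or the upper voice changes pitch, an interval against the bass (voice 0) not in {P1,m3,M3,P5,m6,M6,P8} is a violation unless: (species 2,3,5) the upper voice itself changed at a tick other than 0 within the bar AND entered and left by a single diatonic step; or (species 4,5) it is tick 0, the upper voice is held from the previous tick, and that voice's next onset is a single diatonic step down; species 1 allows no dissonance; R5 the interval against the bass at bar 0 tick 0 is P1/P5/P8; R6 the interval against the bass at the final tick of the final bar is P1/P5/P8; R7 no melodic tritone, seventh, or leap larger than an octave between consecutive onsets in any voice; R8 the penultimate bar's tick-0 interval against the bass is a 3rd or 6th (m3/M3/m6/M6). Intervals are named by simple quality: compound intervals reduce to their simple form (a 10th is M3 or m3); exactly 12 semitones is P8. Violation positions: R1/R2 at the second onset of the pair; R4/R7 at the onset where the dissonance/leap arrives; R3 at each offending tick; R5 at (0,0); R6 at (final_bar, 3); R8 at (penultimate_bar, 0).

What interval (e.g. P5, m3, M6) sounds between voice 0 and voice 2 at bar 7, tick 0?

voice 0=D3 voice 2=F4 -> m3

m3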